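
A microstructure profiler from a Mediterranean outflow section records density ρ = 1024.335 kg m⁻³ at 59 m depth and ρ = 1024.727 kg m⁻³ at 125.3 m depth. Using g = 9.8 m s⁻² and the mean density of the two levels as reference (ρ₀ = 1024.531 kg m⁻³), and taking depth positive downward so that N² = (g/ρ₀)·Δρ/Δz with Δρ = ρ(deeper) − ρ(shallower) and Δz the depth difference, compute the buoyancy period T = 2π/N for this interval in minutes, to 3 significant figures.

13.9 min

Δρ = 1024.727 − 1024.335 = 0.392 kg m⁻³ over Δz = 125.3 − 59 = 66.3 m.
N² = (9.8/1024.531) × (0.392/66.3) = 5.6555 × 10⁻⁵ s⁻².
N = √(5.6555 × 10⁻⁵) = 7.5203 × 10⁻³ rad s⁻¹, so T = 2π/N = 835.50 s = 13.925 min ≈ 13.9 min.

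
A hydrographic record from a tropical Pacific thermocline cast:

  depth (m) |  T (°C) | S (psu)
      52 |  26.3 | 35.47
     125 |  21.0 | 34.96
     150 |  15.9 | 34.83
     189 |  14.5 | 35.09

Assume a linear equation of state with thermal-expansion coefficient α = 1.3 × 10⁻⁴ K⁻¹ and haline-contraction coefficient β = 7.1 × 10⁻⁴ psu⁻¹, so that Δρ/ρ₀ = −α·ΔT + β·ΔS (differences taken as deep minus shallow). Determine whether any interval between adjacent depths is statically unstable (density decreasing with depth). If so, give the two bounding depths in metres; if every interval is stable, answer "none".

none

Evaluate Δρ/ρ₀ = −αΔT + βΔS across each adjacent pair:
  52–125 m: −αΔT+βΔS = −(1.3 × 10⁻⁴)(-5.3)+(7.1 × 10⁻⁴)(-0.51) = 3.3 × 10⁻⁴ → stable
  125–150 m: −αΔT+βΔS = −(1.3 × 10⁻⁴)(-5.1)+(7.1 × 10⁻⁴)(-0.13) = 5.7 × 10⁻⁴ → stable
  150–189 m: −αΔT+βΔS = −(1.3 × 10⁻⁴)(-1.4)+(7.1 × 10⁻⁴)(+0.26) = 3.7 × 10⁻⁴ → stable
Every interval has Δρ > 0: the column is stably stratified throughout.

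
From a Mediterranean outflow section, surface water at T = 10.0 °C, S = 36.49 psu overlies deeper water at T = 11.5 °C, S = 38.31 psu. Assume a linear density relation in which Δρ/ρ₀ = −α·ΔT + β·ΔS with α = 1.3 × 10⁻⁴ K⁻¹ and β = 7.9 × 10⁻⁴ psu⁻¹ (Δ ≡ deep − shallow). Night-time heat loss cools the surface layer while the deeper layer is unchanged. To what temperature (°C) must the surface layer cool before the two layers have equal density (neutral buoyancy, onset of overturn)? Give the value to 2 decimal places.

Neutral buoyancy requires Δρ = 0, i.e. −α(T_deep − T_surf′) + β(S_deep − S_surf) = 0.
T_surf′ = T_deep − (β/α)·ΔS = 11.5 − (7.9 × 10⁻⁴/1.3 × 10⁻⁴)·(+1.82) = 0.4400 °C.
Cooling required: 10.0 − (0.4400) = 9.5600 °C.

0.44 °C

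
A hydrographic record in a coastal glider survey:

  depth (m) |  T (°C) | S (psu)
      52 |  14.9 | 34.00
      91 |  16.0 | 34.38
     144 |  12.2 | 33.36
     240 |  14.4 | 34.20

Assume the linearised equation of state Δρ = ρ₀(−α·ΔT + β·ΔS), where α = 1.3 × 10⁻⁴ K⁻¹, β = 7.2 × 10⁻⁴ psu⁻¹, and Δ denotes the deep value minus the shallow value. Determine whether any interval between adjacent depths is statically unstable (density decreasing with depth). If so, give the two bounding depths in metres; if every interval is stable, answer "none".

91–144 m

Evaluate Δρ/ρ₀ = −αΔT + βΔS across each adjacent pair:
  52–91 m: −αΔT+βΔS = −(1.3 × 10⁻⁴)(+1.1)+(7.2 × 10⁻⁴)(+0.38) = 1.3 × 10⁻⁴ → stable
  91–144 m: −αΔT+βΔS = −(1.3 × 10⁻⁴)(-3.8)+(7.2 × 10⁻⁴)(-1.02) = -2.4 × 10⁻⁴ → UNSTABLE
  144–240 m: −αΔT+βΔS = −(1.3 × 10⁻⁴)(+2.2)+(7.2 × 10⁻⁴)(+0.84) = 3.2 × 10⁻⁴ → stable
The 91–144 m interval has Δρ < 0: lighter water underlies denser water.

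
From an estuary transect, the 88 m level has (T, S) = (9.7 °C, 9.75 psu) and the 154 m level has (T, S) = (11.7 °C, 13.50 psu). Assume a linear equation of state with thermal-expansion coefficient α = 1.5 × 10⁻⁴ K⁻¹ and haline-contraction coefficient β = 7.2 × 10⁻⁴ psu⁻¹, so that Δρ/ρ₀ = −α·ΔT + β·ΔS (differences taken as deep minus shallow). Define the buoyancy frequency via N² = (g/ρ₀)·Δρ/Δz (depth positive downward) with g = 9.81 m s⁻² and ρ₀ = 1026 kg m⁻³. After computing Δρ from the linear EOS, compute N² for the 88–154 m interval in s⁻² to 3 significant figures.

3.57 × 10⁻⁴ s⁻²

ΔT = +2.0 K, ΔS = +3.75 psu (deep − shallow).
Δρ/ρ₀ = −αΔT + βΔS = -3.00 × 10⁻⁴ + 2.70 × 10⁻³ = 2.40 × 10⁻³, so Δρ ≈ 2.462 kg m⁻³.
N² = (g/ρ₀)·Δρ/Δz = g·(Δρ/ρ₀)/Δz = 9.81 × 2.40 × 10⁻³ / 66 = 3.5673 × 10⁻⁴ s⁻² ≈ 3.57 × 10⁻⁴ s⁻².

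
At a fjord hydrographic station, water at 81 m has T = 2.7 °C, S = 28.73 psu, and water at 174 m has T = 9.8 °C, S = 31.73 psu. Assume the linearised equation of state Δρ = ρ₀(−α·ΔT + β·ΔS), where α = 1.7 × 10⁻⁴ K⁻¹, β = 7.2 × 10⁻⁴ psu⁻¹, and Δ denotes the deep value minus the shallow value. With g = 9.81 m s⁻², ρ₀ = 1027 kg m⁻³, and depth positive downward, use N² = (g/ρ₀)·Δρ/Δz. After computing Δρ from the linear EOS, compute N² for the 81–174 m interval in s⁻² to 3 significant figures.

1.01 × 10⁻⁴ s⁻²

ΔT = +7.1 K, ΔS = +3.00 psu (deep − shallow).
Δρ/ρ₀ = −αΔT + βΔS = -1.207 × 10⁻³ + 2.16 × 10⁻³ = 9.53 × 10⁻⁴, so Δρ ≈ 0.9787 kg m⁻³.
N² = (g/ρ₀)·Δρ/Δz = g·(Δρ/ρ₀)/Δz = 9.81 × 9.53 × 10⁻⁴ / 93 = 1.0053 × 10⁻⁴ s⁻² ≈ 1.01 × 10⁻⁴ s⁻².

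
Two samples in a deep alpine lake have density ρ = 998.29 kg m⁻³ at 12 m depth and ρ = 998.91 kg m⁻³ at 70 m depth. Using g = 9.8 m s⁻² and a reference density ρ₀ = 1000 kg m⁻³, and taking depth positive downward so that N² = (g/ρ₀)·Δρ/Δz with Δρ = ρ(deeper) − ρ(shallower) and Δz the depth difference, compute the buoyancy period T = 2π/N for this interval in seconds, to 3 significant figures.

Δρ = 998.91 − 998.29 = 0.62 kg m⁻³ over Δz = 70 − 12 = 58 m.
N² = (9.8/1000) × (0.62/58) = 1.0476 × 10⁻⁴ s⁻².
N = √(1.0476 × 10⁻⁴) = 0.010235 rad s⁻¹, so T = 2π/N = 613.89 s ≈ 614 s.

614 s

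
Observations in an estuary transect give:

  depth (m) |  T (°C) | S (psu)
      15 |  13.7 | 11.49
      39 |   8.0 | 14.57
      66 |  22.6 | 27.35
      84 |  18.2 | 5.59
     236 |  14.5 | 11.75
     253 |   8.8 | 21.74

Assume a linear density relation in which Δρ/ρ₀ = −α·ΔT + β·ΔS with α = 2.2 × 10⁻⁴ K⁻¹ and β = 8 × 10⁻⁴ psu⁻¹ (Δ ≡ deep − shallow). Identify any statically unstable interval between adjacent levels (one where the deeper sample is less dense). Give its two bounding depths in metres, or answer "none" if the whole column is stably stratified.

66–84 m

Evaluate Δρ/ρ₀ = −αΔT + βΔS across each adjacent pair:
  15–39 m: −αΔT+βΔS = −(2.2 × 10⁻⁴)(-5.7)+(8 × 10⁻⁴)(+3.08) = 3.7 × 10⁻³ → stable
  39–66 m: −αΔT+βΔS = −(2.2 × 10⁻⁴)(+14.6)+(8 × 10⁻⁴)(+12.78) = 7.0 × 10⁻³ → stable
  66–84 m: −αΔT+βΔS = −(2.2 × 10⁻⁴)(-4.4)+(8 × 10⁻⁴)(-21.76) = -0.016 → UNSTABLE
  84–236 m: −αΔT+βΔS = −(2.2 × 10⁻⁴)(-3.7)+(8 × 10⁻⁴)(+6.16) = 5.7 × 10⁻³ → stable
  236–253 m: −αΔT+βΔS = −(2.2 × 10⁻⁴)(-5.7)+(8 × 10⁻⁴)(+9.99) = 9.2 × 10⁻³ → stable
The 66–84 m interval has Δρ < 0: lighter water underlies denser water.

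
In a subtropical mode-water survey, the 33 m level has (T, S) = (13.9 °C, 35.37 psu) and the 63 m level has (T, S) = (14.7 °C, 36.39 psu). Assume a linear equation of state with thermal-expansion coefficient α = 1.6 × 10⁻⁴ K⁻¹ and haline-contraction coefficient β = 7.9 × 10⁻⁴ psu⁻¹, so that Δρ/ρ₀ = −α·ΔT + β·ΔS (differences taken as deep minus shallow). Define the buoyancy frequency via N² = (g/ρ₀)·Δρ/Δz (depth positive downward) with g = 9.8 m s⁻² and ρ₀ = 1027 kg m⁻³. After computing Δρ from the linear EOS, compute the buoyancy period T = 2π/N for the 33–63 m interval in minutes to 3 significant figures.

7.04 min

ΔT = +0.8 K, ΔS = +1.02 psu (deep − shallow).
Δρ/ρ₀ = −αΔT + βΔS = -1.28 × 10⁻⁴ + 8.058 × 10⁻⁴ = 6.778 × 10⁻⁴, so Δρ ≈ 0.6961 kg m⁻³.
N² = (g/ρ₀)·Δρ/Δz = g·(Δρ/ρ₀)/Δz = 9.8 × 6.778 × 10⁻⁴ / 30 = 2.2141 × 10⁻⁴ s⁻².
N = √(2.2141 × 10⁻⁴) = 0.014880 rad s⁻¹ → T = 2π/N = 422.26 s = 7.0377 min ≈ 7.04 min.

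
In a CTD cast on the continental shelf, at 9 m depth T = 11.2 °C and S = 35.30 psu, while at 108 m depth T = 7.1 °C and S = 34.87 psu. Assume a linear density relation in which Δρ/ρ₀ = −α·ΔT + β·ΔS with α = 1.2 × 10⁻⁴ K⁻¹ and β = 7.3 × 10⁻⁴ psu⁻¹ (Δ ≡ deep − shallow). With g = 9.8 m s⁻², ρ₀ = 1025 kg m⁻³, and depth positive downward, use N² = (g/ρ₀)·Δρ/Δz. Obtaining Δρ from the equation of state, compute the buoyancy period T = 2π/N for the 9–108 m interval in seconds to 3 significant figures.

ΔT = -4.1 K, ΔS = -0.43 psu (deep − shallow).
Δρ/ρ₀ = −αΔT + βΔS = 4.92 × 10⁻⁴ − 3.139 × 10⁻⁴ = 1.781 × 10⁻⁴, so Δρ ≈ 0.1826 kg m⁻³.
N² = (g/ρ₀)·Δρ/Δz = g·(Δρ/ρ₀)/Δz = 9.8 × 1.781 × 10⁻⁴ / 99 = 1.7630 × 10⁻⁵ s⁻².
N = √(1.7630 × 10⁻⁵) = 4.1988 × 10⁻³ rad s⁻¹ → T = 2π/N = 1.4964 × 10³ s ≈ 1.50 × 10³ s.

1.50 × 10³ s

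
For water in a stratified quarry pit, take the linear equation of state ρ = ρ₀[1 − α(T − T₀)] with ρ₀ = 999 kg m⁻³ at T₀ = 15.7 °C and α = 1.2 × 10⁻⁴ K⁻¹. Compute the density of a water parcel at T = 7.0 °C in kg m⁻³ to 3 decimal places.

T − T₀ = -8.7 K.
Bracket = 1 − α·(-8.7) = 1 + (1.044 × 10⁻³) = 1.0010440.
ρ = 999 × 1.0010440 = 1000.043 kg m⁻³.

1000.043 kg m⁻³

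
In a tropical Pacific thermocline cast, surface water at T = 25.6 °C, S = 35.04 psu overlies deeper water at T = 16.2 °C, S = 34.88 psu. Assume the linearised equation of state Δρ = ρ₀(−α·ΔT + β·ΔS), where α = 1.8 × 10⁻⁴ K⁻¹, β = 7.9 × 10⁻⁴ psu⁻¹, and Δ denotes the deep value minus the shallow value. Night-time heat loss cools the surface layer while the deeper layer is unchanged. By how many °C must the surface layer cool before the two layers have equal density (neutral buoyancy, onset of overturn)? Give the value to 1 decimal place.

8.7 °C

Neutral buoyancy requires Δρ = 0, i.e. −α(T_deep − T_surf′) + β(S_deep − S_surf) = 0.
T_surf′ = T_deep − (β/α)·ΔS = 16.2 − (7.9 × 10⁻⁴/1.8 × 10⁻⁴)·(-0.16) = 16.902 °C.
Cooling required: 25.6 − (16.902) = 8.698 °C.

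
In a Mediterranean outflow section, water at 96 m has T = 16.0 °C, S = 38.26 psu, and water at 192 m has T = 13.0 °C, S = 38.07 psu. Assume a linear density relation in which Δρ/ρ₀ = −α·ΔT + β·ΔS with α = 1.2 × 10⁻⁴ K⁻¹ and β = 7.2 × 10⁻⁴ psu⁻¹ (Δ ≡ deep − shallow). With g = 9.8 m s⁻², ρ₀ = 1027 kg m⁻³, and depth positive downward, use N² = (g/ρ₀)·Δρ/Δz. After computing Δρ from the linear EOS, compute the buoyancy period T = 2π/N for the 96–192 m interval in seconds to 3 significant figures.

1.32 × 10³ s

ΔT = -3.0 K, ΔS = -0.19 psu (deep − shallow).
Δρ/ρ₀ = −αΔT + βΔS = 3.60 × 10⁻⁴ − 1.368 × 10⁻⁴ = 2.232 × 10⁻⁴, so Δρ ≈ 0.2292 kg m⁻³.
N² = (g/ρ₀)·Δρ/Δz = g·(Δρ/ρ₀)/Δz = 9.8 × 2.232 × 10⁻⁴ / 96 = 2.2785 × 10⁻⁵ s⁻².
N = √(2.2785 × 10⁻⁵) = 4.7734 × 10⁻³ rad s⁻¹ → T = 2π/N = 1.3163 × 10³ s ≈ 1.32 × 10³ s.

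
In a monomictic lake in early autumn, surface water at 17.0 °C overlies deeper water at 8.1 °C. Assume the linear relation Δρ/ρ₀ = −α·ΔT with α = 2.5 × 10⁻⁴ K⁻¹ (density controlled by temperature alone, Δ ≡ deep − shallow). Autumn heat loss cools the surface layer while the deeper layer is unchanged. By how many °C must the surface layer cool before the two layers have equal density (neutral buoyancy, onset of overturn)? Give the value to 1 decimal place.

8.9 °C

With temperature the only control, equal density requires T_surf′ = T_deep.
T_surf′ = 8.1 °C.
Cooling required: 17.0 − 8.1 = 8.9 °C.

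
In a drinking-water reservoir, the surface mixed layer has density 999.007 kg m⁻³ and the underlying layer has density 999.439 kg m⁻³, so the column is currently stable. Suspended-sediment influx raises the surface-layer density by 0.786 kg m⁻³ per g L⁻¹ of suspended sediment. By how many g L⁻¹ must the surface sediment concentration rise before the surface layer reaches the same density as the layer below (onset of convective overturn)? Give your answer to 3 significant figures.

Density deficit of the surface layer: 999.439 − 999.007 = 0.432 kg m⁻³.
Required change = 0.432 / 0.786 = 0.550 g L⁻¹.

0.550 g L⁻¹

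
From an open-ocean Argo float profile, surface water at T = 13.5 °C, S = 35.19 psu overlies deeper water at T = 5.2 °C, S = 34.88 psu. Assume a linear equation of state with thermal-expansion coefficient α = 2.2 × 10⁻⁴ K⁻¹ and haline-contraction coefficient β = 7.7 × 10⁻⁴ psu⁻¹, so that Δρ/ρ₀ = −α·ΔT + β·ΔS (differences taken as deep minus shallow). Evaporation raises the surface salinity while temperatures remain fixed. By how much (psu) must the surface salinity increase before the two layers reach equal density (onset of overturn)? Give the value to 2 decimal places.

Neutral buoyancy requires −α(T_deep − T_surf) + β(S_deep − S_surf′) = 0.
S_surf′ = S_deep − (α/β)·ΔT = 34.88 − (2.2 × 10⁻⁴/7.7 × 10⁻⁴)·(-8.3) = 37.2514 psu.
Increase required: 37.2514 − 35.19 = 2.0614 psu.

2.06 psu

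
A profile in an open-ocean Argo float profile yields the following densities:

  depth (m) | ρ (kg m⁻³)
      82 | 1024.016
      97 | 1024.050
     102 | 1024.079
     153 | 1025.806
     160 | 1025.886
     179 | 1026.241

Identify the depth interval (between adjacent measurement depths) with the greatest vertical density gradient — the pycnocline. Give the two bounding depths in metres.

102–153 m

Compute the density gradient over each adjacent pair:
  82–97 m: Δρ/Δz = 0.034/15 = 2.3 × 10⁻³ kg m⁻⁴
  97–102 m: Δρ/Δz = 0.029/5 = 5.8 × 10⁻³ kg m⁻⁴
  102–153 m: Δρ/Δz = 1.727/51 = 0.034 kg m⁻⁴
  153–160 m: Δρ/Δz = 0.080/7 = 0.011 kg m⁻⁴
  160–179 m: Δρ/Δz = 0.355/19 = 0.019 kg m⁻⁴
The largest gradient is in the 102–153 m interval — the pycnocline.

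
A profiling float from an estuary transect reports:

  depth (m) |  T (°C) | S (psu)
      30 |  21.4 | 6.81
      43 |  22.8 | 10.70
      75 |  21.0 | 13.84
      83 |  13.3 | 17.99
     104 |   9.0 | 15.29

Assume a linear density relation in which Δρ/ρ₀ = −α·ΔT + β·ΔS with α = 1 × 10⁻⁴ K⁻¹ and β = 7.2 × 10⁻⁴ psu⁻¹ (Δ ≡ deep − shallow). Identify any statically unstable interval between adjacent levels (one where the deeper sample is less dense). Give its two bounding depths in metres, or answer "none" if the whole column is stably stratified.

Evaluate Δρ/ρ₀ = −αΔT + βΔS across each adjacent pair:
  30–43 m: −αΔT+βΔS = −(1 × 10⁻⁴)(+1.4)+(7.2 × 10⁻⁴)(+3.89) = 2.7 × 10⁻³ → stable
  43–75 m: −αΔT+βΔS = −(1 × 10⁻⁴)(-1.8)+(7.2 × 10⁻⁴)(+3.14) = 2.4 × 10⁻³ → stable
  75–83 m: −αΔT+βΔS = −(1 × 10⁻⁴)(-7.7)+(7.2 × 10⁻⁴)(+4.15) = 3.8 × 10⁻³ → stable
  83–104 m: −αΔT+βΔS = −(1 × 10⁻⁴)(-4.3)+(7.2 × 10⁻⁴)(-2.70) = -1.5 × 10⁻³ → UNSTABLE
The 83–104 m interval has Δρ < 0: lighter water underlies denser water.

83–104 m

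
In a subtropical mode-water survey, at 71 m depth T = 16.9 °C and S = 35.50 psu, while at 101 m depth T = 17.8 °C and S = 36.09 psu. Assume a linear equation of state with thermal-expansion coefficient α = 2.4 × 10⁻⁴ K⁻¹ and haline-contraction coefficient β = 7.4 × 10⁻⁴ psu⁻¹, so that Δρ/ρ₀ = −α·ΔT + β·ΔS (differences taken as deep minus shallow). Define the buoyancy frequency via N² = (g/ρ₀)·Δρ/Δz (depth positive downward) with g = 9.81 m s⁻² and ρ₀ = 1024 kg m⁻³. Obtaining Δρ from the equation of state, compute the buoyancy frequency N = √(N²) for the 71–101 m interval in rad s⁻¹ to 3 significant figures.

ΔT = +0.9 K, ΔS = +0.59 psu (deep − shallow).
Δρ/ρ₀ = −αΔT + βΔS = -2.16 × 10⁻⁴ + 4.366 × 10⁻⁴ = 2.206 × 10⁻⁴, so Δρ ≈ 0.2259 kg m⁻³.
N² = (g/ρ₀)·Δρ/Δz = g·(Δρ/ρ₀)/Δz = 9.81 × 2.206 × 10⁻⁴ / 30 = 7.2136 × 10⁻⁵ s⁻².
N = √(7.2136 × 10⁻⁵) = 8.4933 × 10⁻³ rad s⁻¹ ≈ 8.49 × 10⁻³ rad s⁻¹.

8.49 × 10⁻³ rad s⁻¹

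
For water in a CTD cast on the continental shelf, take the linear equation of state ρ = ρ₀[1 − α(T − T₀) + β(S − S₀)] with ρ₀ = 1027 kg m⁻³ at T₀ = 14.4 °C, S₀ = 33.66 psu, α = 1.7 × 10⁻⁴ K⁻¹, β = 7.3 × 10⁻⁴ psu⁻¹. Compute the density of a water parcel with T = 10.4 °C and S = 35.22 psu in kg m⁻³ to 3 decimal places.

T − T₀ = -4.0 K, S − S₀ = +1.56 psu.
Bracket = 1 − α·(-4.0) + β·(+1.56) = 1 + (1.8188 × 10⁻³) = 1.0018188.
ρ = 1027 × 1.0018188 = 1028.868 kg m⁻³.

1028.868 kg m⁻³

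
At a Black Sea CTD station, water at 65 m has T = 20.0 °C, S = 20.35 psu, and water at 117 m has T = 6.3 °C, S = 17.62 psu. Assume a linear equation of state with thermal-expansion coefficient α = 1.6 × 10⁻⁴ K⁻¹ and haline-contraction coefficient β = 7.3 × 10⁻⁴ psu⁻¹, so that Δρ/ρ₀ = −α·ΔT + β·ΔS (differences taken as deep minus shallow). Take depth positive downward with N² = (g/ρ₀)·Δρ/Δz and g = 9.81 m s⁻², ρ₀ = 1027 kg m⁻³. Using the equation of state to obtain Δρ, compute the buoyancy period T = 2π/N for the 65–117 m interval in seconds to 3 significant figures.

ΔT = -13.7 K, ΔS = -2.73 psu (deep − shallow).
Δρ/ρ₀ = −αΔT + βΔS = 2.192 × 10⁻³ − 1.9929 × 10⁻³ = 1.991 × 10⁻⁴, so Δρ ≈ 0.2045 kg m⁻³.
N² = (g/ρ₀)·Δρ/Δz = g·(Δρ/ρ₀)/Δz = 9.81 × 1.991 × 10⁻⁴ / 52 = 3.7561 × 10⁻⁵ s⁻².
N = √(3.7561 × 10⁻⁵) = 6.1287 × 10⁻³ rad s⁻¹ → T = 2π/N = 1.0252 × 10³ s ≈ 1.03 × 10³ s.

1.03 × 10³ s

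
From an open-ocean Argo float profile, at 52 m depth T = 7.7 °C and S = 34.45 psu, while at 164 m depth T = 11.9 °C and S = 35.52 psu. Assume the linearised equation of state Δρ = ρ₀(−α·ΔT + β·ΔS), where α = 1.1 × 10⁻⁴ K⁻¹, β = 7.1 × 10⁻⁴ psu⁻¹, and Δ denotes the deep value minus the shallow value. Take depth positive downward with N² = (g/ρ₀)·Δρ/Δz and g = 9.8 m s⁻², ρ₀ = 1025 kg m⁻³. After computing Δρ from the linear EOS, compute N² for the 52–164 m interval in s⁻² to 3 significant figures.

ΔT = +4.2 K, ΔS = +1.07 psu (deep − shallow).
Δρ/ρ₀ = −αΔT + βΔS = -4.62 × 10⁻⁴ + 7.597 × 10⁻⁴ = 2.977 × 10⁻⁴, so Δρ ≈ 0.3051 kg m⁻³.
N² = (g/ρ₀)·Δρ/Δz = g·(Δρ/ρ₀)/Δz = 9.8 × 2.977 × 10⁻⁴ / 112 = 2.6049 × 10⁻⁵ s⁻² ≈ 2.60 × 10⁻⁵ s⁻².

2.60 × 10⁻⁵ s⁻²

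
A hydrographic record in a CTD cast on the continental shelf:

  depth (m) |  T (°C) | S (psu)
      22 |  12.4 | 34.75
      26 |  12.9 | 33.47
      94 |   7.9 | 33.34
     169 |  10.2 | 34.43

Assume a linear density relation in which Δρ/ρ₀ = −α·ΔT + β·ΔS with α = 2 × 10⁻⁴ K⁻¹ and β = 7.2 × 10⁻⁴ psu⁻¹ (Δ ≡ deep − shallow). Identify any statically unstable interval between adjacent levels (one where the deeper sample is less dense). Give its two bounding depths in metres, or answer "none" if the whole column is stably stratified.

Evaluate Δρ/ρ₀ = −αΔT + βΔS across each adjacent pair:
  22–26 m: −αΔT+βΔS = −(2 × 10⁻⁴)(+0.5)+(7.2 × 10⁻⁴)(-1.28) = -1.0 × 10⁻³ → UNSTABLE
  26–94 m: −αΔT+βΔS = −(2 × 10⁻⁴)(-5.0)+(7.2 × 10⁻⁴)(-0.13) = 9.1 × 10⁻⁴ → stable
  94–169 m: −αΔT+βΔS = −(2 × 10⁻⁴)(+2.3)+(7.2 × 10⁻⁴)(+1.09) = 3.2 × 10⁻⁴ → stable
The 22–26 m interval has Δρ < 0: lighter water underlies denser water.

22–26 m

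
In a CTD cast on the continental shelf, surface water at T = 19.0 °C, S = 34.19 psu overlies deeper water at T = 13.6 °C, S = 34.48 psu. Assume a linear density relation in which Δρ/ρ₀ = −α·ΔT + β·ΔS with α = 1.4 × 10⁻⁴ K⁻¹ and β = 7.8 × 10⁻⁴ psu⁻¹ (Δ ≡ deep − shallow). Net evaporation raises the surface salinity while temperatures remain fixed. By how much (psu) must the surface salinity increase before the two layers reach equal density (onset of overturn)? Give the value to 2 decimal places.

Neutral buoyancy requires −α(T_deep − T_surf) + β(S_deep − S_surf′) = 0.
S_surf′ = S_deep − (α/β)·ΔT = 34.48 − (1.4 × 10⁻⁴/7.8 × 10⁻⁴)·(-5.4) = 35.4492 psu.
Increase required: 35.4492 − 34.19 = 1.2592 psu.

1.26 psu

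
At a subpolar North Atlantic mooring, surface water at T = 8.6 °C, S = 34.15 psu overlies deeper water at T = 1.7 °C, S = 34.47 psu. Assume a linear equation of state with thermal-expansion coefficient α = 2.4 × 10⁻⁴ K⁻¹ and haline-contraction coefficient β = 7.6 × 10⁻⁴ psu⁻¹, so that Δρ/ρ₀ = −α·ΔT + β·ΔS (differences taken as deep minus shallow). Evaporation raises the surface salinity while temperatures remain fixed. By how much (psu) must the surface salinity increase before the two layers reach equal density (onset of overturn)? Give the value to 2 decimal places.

Neutral buoyancy requires −α(T_deep − T_surf) + β(S_deep − S_surf′) = 0.
S_surf′ = S_deep − (α/β)·ΔT = 34.47 − (2.4 × 10⁻⁴/7.6 × 10⁻⁴)·(-6.9) = 36.6489 psu.
Increase required: 36.6489 − 34.15 = 2.4989 psu.

2.50 psu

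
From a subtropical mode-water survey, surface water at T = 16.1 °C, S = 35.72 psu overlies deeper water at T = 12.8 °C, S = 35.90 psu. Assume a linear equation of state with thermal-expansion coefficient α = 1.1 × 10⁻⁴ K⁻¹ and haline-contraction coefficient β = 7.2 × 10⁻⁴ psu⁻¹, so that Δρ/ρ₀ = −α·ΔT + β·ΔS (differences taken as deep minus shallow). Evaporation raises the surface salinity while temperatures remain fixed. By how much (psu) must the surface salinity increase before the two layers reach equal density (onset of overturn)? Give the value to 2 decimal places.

0.68 psu

Neutral buoyancy requires −α(T_deep − T_surf) + β(S_deep − S_surf′) = 0.
S_surf′ = S_deep − (α/β)·ΔT = 35.90 − (1.1 × 10⁻⁴/7.2 × 10⁻⁴)·(-3.3) = 36.4042 psu.
Increase required: 36.4042 − 35.72 = 0.6842 psu.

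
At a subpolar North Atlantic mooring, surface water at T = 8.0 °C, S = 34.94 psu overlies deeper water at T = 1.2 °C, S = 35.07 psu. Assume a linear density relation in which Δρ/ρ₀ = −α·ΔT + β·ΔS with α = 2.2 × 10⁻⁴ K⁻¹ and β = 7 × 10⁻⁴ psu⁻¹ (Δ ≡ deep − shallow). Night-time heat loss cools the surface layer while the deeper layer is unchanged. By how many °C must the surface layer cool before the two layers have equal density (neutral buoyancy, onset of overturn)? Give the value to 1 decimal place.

7.2 °C

Neutral buoyancy requires Δρ = 0, i.e. −α(T_deep − T_surf′) + β(S_deep − S_surf) = 0.
T_surf′ = T_deep − (β/α)·ΔS = 1.2 − (7 × 10⁻⁴/2.2 × 10⁻⁴)·(+0.13) = 0.786 °C.
Cooling required: 8.0 − (0.786) = 7.214 °C.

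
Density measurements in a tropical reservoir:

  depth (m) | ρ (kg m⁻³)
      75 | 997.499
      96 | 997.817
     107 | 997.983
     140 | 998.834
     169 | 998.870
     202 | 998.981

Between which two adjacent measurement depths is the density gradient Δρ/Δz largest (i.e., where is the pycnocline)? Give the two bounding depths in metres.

107–140 m

Compute the density gradient over each adjacent pair:
  75–96 m: Δρ/Δz = 0.318/21 = 0.015 kg m⁻⁴
  96–107 m: Δρ/Δz = 0.166/11 = 0.015 kg m⁻⁴
  107–140 m: Δρ/Δz = 0.851/33 = 0.026 kg m⁻⁴
  140–169 m: Δρ/Δz = 0.036/29 = 1.2 × 10⁻³ kg m⁻⁴
  169–202 m: Δρ/Δz = 0.111/33 = 3.4 × 10⁻³ kg m⁻⁴
The largest gradient is in the 107–140 m interval — the pycnocline.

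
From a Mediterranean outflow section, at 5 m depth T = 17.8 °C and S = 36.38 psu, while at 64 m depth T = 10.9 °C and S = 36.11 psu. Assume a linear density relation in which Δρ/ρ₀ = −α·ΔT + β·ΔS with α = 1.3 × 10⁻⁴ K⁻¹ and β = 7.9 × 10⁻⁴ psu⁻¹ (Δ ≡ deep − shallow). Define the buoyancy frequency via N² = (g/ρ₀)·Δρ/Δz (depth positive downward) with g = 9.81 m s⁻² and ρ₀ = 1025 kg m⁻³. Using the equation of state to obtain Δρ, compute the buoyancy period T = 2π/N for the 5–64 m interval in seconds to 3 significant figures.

589 s

ΔT = -6.9 K, ΔS = -0.27 psu (deep − shallow).
Δρ/ρ₀ = −αΔT + βΔS = 8.97 × 10⁻⁴ − 2.133 × 10⁻⁴ = 6.837 × 10⁻⁴, so Δρ ≈ 0.7008 kg m⁻³.
N² = (g/ρ₀)·Δρ/Δz = g·(Δρ/ρ₀)/Δz = 9.81 × 6.837 × 10⁻⁴ / 59 = 1.1368 × 10⁻⁴ s⁻².
N = √(1.1368 × 10⁻⁴) = 0.010662 rad s⁻¹ → T = 2π/N = 589.31 s ≈ 589 s.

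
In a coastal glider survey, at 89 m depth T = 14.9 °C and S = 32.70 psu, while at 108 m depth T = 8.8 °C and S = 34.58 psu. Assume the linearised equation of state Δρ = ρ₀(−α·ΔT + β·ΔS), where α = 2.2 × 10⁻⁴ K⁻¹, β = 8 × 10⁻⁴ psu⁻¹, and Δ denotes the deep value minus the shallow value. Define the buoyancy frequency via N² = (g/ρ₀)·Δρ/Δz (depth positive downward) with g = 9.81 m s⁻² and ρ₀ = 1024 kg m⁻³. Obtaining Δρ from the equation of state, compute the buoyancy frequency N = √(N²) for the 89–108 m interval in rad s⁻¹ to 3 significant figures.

ΔT = -6.1 K, ΔS = +1.88 psu (deep − shallow).
Δρ/ρ₀ = −αΔT + βΔS = 1.342 × 10⁻³ + 1.504 × 10⁻³ = 2.846 × 10⁻³, so Δρ ≈ 2.914 kg m⁻³.
N² = (g/ρ₀)·Δρ/Δz = g·(Δρ/ρ₀)/Δz = 9.81 × 2.846 × 10⁻³ / 19 = 1.4694 × 10⁻³ s⁻².
N = √(1.4694 × 10⁻³) = 0.038333 rad s⁻¹ ≈ 0.0383 rad s⁻¹.

0.0383 rad s⁻¹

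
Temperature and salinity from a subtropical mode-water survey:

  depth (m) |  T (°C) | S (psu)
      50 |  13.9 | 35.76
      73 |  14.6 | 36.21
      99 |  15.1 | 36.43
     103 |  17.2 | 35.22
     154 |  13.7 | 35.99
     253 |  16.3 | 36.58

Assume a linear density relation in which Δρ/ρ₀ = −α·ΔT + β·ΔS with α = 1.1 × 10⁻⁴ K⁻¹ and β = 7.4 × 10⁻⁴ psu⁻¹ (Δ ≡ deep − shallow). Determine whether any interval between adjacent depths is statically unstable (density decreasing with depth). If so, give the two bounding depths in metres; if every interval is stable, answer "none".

Evaluate Δρ/ρ₀ = −αΔT + βΔS across each adjacent pair:
  50–73 m: −αΔT+βΔS = −(1.1 × 10⁻⁴)(+0.7)+(7.4 × 10⁻⁴)(+0.45) = 2.6 × 10⁻⁴ → stable
  73–99 m: −αΔT+βΔS = −(1.1 × 10⁻⁴)(+0.5)+(7.4 × 10⁻⁴)(+0.22) = 1.1 × 10⁻⁴ → stable
  99–103 m: −αΔT+βΔS = −(1.1 × 10⁻⁴)(+2.1)+(7.4 × 10⁻⁴)(-1.21) = -1.1 × 10⁻³ → UNSTABLE
  103–154 m: −αΔT+βΔS = −(1.1 × 10⁻⁴)(-3.5)+(7.4 × 10⁻⁴)(+0.77) = 9.5 × 10⁻⁴ → stable
  154–253 m: −αΔT+βΔS = −(1.1 × 10⁻⁴)(+2.6)+(7.4 × 10⁻⁴)(+0.59) = 1.5 × 10⁻⁴ → stable
The 99–103 m interval has Δρ < 0: lighter water underlies denser water.

99–103 m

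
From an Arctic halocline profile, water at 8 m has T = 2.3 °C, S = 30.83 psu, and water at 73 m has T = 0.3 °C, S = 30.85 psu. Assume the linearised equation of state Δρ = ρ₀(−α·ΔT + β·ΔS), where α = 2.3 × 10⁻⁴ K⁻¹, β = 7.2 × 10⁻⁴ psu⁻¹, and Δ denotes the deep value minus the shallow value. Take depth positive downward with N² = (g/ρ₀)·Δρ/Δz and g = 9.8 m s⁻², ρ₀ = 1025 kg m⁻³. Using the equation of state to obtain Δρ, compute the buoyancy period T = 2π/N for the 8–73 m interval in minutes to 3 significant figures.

12.4 min

ΔT = -2.0 K, ΔS = +0.02 psu (deep − shallow).
Δρ/ρ₀ = −αΔT + βΔS = 4.60 × 10⁻⁴ + 1.44 × 10⁻⁵ = 4.744 × 10⁻⁴, so Δρ ≈ 0.4863 kg m⁻³.
N² = (g/ρ₀)·Δρ/Δz = g·(Δρ/ρ₀)/Δz = 9.8 × 4.744 × 10⁻⁴ / 65 = 7.1525 × 10⁻⁵ s⁻².
N = √(7.1525 × 10⁻⁵) = 8.4572 × 10⁻³ rad s⁻¹ → T = 2π/N = 742.94 s = 12.382 min ≈ 12.4 min.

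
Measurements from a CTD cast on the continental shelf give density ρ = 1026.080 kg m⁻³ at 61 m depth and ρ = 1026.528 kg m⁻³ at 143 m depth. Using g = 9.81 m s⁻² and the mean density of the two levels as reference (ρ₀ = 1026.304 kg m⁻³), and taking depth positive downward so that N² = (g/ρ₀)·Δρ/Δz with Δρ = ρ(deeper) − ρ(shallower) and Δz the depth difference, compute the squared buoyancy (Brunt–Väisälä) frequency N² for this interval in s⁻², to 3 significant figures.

5.22 × 10⁻⁵ s⁻²

Δρ = 1026.528 − 1026.080 = 0.448 kg m⁻³ over Δz = 143 − 61 = 82 m.
N² = (9.81/1026.304) × (0.448/82) = 5.2222 × 10⁻⁵ s⁻² ≈ 5.22 × 10⁻⁵ s⁻².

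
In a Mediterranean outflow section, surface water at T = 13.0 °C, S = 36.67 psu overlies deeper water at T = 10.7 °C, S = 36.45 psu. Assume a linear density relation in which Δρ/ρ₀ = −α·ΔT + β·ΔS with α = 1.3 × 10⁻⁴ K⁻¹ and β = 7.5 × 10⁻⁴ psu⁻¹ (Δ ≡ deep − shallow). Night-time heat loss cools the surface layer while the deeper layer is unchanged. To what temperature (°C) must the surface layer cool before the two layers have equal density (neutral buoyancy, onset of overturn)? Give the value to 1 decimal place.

Neutral buoyancy requires Δρ = 0, i.e. −α(T_deep − T_surf′) + β(S_deep − S_surf) = 0.
T_surf′ = T_deep − (β/α)·ΔS = 10.7 − (7.5 × 10⁻⁴/1.3 × 10⁻⁴)·(-0.22) = 11.969 °C.
Cooling required: 13.0 − (11.969) = 1.031 °C.

12.0 °C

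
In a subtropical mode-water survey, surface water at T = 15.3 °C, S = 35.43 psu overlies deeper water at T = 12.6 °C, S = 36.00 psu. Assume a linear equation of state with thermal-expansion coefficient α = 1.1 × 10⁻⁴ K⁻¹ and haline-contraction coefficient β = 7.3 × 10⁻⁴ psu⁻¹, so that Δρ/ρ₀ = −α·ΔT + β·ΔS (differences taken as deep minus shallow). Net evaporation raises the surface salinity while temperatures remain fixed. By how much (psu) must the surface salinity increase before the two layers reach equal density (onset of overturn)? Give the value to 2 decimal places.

Neutral buoyancy requires −α(T_deep − T_surf) + β(S_deep − S_surf′) = 0.
S_surf′ = S_deep − (α/β)·ΔT = 36.00 − (1.1 × 10⁻⁴/7.3 × 10⁻⁴)·(-2.7) = 36.4068 psu.
Increase required: 36.4068 − 35.43 = 0.9768 psu.

0.98 psu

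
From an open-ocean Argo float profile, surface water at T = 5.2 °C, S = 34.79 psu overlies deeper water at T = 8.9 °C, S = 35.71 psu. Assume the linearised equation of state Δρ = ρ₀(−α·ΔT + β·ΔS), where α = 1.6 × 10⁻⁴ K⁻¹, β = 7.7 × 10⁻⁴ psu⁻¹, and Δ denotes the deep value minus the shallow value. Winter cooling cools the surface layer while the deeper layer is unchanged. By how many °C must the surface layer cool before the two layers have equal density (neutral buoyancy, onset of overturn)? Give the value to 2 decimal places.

0.73 °C

Neutral buoyancy requires Δρ = 0, i.e. −α(T_deep − T_surf′) + β(S_deep − S_surf) = 0.
T_surf′ = T_deep − (β/α)·ΔS = 8.9 − (7.7 × 10⁻⁴/1.6 × 10⁻⁴)·(+0.92) = 4.4725 °C.
Cooling required: 5.2 − (4.4725) = 0.7275 °C.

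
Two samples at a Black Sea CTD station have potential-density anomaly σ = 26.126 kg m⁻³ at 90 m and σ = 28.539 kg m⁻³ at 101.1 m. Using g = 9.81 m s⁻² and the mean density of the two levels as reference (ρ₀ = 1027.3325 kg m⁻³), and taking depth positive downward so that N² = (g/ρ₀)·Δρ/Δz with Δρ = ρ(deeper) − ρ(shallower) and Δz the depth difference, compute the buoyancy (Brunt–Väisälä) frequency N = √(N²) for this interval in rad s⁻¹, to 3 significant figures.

Δρ = 1028.539 − 1026.126 = 2.413 kg m⁻³ over Δz = 101.1 − 90 = 11.1 m.
N² = (9.81/1027.3325) × (2.413/11.1) = 2.0758 × 10⁻³ s⁻².
N = √(2.0758 × 10⁻³) = 0.045561 rad s⁻¹ ≈ 0.0456 rad s⁻¹.

0.0456 rad s⁻¹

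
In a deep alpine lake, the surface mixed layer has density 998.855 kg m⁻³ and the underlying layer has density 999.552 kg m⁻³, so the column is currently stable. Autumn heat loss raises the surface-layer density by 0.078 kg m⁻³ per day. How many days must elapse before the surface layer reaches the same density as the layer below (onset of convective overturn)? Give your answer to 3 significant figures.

8.94 days

Density deficit of the surface layer: 999.552 − 998.855 = 0.697 kg m⁻³.
Required change = 0.697 / 0.078 = 8.94 days.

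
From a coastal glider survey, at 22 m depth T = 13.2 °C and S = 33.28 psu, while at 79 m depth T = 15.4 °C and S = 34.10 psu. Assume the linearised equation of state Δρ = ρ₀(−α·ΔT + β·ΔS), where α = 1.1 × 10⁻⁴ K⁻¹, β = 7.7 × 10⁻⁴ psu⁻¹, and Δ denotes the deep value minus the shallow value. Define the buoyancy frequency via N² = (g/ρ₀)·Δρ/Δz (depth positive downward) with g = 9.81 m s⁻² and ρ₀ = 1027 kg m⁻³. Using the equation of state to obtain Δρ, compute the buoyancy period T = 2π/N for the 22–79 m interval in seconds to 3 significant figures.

ΔT = +2.2 K, ΔS = +0.82 psu (deep − shallow).
Δρ/ρ₀ = −αΔT + βΔS = -2.42 × 10⁻⁴ + 6.314 × 10⁻⁴ = 3.894 × 10⁻⁴, so Δρ ≈ 0.3999 kg m⁻³.
N² = (g/ρ₀)·Δρ/Δz = g·(Δρ/ρ₀)/Δz = 9.81 × 3.894 × 10⁻⁴ / 57 = 6.7018 × 10⁻⁵ s⁻².
N = √(6.7018 × 10⁻⁵) = 8.1865 × 10⁻³ rad s⁻¹ → T = 2π/N = 767.51 s ≈ 768 s.

768 s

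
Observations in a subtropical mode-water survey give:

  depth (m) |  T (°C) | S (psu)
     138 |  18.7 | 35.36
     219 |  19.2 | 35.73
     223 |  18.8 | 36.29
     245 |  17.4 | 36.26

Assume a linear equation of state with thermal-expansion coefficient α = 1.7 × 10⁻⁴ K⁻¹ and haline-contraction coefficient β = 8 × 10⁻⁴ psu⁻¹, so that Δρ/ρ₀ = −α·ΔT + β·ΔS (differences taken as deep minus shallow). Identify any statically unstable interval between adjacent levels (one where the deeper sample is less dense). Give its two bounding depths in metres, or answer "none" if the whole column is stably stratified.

Evaluate Δρ/ρ₀ = −αΔT + βΔS across each adjacent pair:
  138–219 m: −αΔT+βΔS = −(1.7 × 10⁻⁴)(+0.5)+(8 × 10⁻⁴)(+0.37) = 2.1 × 10⁻⁴ → stable
  219–223 m: −αΔT+βΔS = −(1.7 × 10⁻⁴)(-0.4)+(8 × 10⁻⁴)(+0.56) = 5.2 × 10⁻⁴ → stable
  223–245 m: −αΔT+βΔS = −(1.7 × 10⁻⁴)(-1.4)+(8 × 10⁻⁴)(-0.03) = 2.1 × 10⁻⁴ → stable
Every interval has Δρ > 0: the column is stably stratified throughout.

none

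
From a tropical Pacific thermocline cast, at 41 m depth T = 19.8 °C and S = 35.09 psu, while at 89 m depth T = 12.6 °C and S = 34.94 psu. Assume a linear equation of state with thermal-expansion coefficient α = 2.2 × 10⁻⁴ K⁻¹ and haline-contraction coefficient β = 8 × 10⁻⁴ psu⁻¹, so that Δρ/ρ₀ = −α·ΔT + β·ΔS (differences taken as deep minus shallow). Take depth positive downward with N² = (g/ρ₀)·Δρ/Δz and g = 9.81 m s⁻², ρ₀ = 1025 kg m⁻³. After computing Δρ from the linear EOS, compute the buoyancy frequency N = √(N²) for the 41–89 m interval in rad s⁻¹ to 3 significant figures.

0.0173 rad s⁻¹

ΔT = -7.2 K, ΔS = -0.15 psu (deep − shallow).
Δρ/ρ₀ = −αΔT + βΔS = 1.584 × 10⁻³ − 1.20 × 10⁻⁴ = 1.464 × 10⁻³, so Δρ ≈ 1.501 kg m⁻³.
N² = (g/ρ₀)·Δρ/Δz = g·(Δρ/ρ₀)/Δz = 9.81 × 1.464 × 10⁻³ / 48 = 2.9921 × 10⁻⁴ s⁻².
N = √(2.9921 × 10⁻⁴) = 0.017298 rad s⁻¹ ≈ 0.0173 rad s⁻¹.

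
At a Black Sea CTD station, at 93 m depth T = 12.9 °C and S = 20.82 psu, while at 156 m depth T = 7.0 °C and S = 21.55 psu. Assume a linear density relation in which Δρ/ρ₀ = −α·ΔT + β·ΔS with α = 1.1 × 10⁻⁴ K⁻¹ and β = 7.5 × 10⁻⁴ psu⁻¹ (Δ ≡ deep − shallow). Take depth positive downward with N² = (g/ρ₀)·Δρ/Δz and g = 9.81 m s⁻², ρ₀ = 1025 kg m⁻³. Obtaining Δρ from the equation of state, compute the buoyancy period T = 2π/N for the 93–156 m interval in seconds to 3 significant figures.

ΔT = -5.9 K, ΔS = +0.73 psu (deep − shallow).
Δρ/ρ₀ = −αΔT + βΔS = 6.49 × 10⁻⁴ + 5.475 × 10⁻⁴ = 1.1965 × 10⁻³, so Δρ ≈ 1.226 kg m⁻³.
N² = (g/ρ₀)·Δρ/Δz = g·(Δρ/ρ₀)/Δz = 9.81 × 1.1965 × 10⁻³ / 63 = 1.8631 × 10⁻⁴ s⁻².
N = √(1.8631 × 10⁻⁴) = 0.013650 rad s⁻¹ → T = 2π/N = 460.31 s ≈ 460 s.

460 s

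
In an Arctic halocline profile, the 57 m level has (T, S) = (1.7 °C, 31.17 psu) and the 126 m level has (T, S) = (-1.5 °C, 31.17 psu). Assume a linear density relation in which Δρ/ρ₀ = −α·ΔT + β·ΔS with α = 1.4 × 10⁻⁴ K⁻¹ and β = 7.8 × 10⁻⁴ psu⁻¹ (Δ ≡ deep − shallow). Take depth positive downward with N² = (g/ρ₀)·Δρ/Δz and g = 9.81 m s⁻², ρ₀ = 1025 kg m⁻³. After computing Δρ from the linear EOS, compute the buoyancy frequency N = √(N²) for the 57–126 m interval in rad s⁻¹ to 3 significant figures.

ΔT = -3.2 K, ΔS = +0.00 psu (deep − shallow).
Δρ/ρ₀ = −αΔT + βΔS = 4.48 × 10⁻⁴ + 0 = 4.48 × 10⁻⁴, so Δρ ≈ 0.4592 kg m⁻³.
N² = (g/ρ₀)·Δρ/Δz = g·(Δρ/ρ₀)/Δz = 9.81 × 4.48 × 10⁻⁴ / 69 = 6.3694 × 10⁻⁵ s⁻².
N = √(6.3694 × 10⁻⁵) = 7.9809 × 10⁻³ rad s⁻¹ ≈ 7.98 × 10⁻³ rad s⁻¹.

7.98 × 10⁻³ rad s⁻¹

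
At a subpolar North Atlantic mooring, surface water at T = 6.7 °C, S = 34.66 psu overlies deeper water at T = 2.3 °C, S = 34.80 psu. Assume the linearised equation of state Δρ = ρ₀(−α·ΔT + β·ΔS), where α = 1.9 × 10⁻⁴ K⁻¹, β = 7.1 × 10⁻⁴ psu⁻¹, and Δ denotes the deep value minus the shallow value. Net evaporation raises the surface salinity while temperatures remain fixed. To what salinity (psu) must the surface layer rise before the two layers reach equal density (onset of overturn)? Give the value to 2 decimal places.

Neutral buoyancy requires −α(T_deep − T_surf) + β(S_deep − S_surf′) = 0.
S_surf′ = S_deep − (α/β)·ΔT = 34.80 − (1.9 × 10⁻⁴/7.1 × 10⁻⁴)·(-4.4) = 35.9775 psu.
Increase required: 35.9775 − 34.66 = 1.3175 psu.

35.98 psu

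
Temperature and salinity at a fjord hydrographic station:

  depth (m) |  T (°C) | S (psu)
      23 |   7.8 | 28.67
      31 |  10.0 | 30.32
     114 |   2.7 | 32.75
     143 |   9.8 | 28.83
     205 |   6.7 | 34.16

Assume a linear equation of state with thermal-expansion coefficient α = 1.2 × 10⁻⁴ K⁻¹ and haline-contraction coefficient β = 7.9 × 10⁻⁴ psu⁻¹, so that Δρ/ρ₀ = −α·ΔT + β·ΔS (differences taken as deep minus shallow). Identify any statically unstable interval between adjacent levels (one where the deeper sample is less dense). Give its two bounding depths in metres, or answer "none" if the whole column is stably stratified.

114–143 m

Evaluate Δρ/ρ₀ = −αΔT + βΔS across each adjacent pair:
  23–31 m: −αΔT+βΔS = −(1.2 × 10⁻⁴)(+2.2)+(7.9 × 10⁻⁴)(+1.65) = 1.0 × 10⁻³ → stable
  31–114 m: −αΔT+βΔS = −(1.2 × 10⁻⁴)(-7.3)+(7.9 × 10⁻⁴)(+2.43) = 2.8 × 10⁻³ → stable
  114–143 m: −αΔT+βΔS = −(1.2 × 10⁻⁴)(+7.1)+(7.9 × 10⁻⁴)(-3.92) = -3.9 × 10⁻³ → UNSTABLE
  143–205 m: −αΔT+βΔS = −(1.2 × 10⁻⁴)(-3.1)+(7.9 × 10⁻⁴)(+5.33) = 4.6 × 10⁻³ → stable
The 114–143 m interval has Δρ < 0: lighter water underlies denser water.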